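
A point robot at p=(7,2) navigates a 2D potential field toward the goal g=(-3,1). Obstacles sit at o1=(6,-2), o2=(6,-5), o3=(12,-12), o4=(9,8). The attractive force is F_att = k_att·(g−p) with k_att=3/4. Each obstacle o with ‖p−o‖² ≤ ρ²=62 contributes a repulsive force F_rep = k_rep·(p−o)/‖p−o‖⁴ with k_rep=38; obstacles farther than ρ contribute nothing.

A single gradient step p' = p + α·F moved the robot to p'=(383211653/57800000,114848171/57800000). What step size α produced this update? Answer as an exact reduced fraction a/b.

α = 1/20

F_att = 3/4·(g−p) = 3/4·(-10,-1) = (-7.5000,-0.7500)
o1: d²=17 ≤ ρ²=62; F_rep = 38·(1,4)/17² = (0.1315,0.5260)
o2: d²=50 ≤ ρ²=62; F_rep = 38·(1,7)/50² = (0.0152,0.1064)
o3: d²=221 > ρ²=62 → inactive
o4: d²=40 ≤ ρ²=62; F_rep = 38·(-2,-6)/40² = (-0.0475,-0.1425)
F = F_att + ΣF_rep = (-7.4008,-0.2601)
Δp = p'−p = (-0.3700,-0.0130); α = Δx/Fx = (-21388347/57800000) / (-21388347/2890000) = 1/20
check: Δy/Fy = (-751829/57800000) / (-751829/2890000) = 1/20 ✓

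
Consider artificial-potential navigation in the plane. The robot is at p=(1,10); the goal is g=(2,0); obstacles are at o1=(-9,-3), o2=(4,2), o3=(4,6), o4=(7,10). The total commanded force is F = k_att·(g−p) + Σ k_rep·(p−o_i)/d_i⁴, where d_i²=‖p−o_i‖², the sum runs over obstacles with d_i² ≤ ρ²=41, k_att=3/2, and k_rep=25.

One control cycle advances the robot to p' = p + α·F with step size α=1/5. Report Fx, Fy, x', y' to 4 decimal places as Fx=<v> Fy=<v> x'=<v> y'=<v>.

F_att = 3/2·(g−p) = 3/2·(1,-10) = (1.5000,-15.0000)
o1: d²=269 > ρ²=41 → inactive
o2: d²=73 > ρ²=41 → inactive
o3: d²=25 ≤ ρ²=41; F_rep = 25·(-3,4)/25² = (-0.1200,0.1600)
o4: d²=36 ≤ ρ²=41; F_rep = 25·(-6,0)/36² = (-0.1157,0.0000)
F = F_att + ΣF_rep = (1.2643,-14.8400)
p' = p + 1/5·F = (1.2529,7.0320)

Fx=1.2643 Fy=-14.8400 x'=1.2529 y'=7.0320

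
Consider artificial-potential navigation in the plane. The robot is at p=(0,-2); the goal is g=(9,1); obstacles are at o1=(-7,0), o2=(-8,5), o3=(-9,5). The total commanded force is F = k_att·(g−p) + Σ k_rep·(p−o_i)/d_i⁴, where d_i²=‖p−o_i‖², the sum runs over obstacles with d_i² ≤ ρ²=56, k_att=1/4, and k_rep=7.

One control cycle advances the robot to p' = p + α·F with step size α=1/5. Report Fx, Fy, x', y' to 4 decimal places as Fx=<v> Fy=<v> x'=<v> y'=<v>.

F_att = 1/4·(g−p) = 1/4·(9,3) = (2.2500,0.7500)
o1: d²=53 ≤ ρ²=56; F_rep = 7·(7,-2)/53² = (0.0174,-0.0050)
o2: d²=113 > ρ²=56 → inactive
o3: d²=130 > ρ²=56 → inactive
F = F_att + ΣF_rep = (2.2674,0.7450)
p' = p + 1/5·F = (0.4535,-1.8510)

Fx=2.2674 Fy=0.7450 x'=0.4535 y'=-1.8510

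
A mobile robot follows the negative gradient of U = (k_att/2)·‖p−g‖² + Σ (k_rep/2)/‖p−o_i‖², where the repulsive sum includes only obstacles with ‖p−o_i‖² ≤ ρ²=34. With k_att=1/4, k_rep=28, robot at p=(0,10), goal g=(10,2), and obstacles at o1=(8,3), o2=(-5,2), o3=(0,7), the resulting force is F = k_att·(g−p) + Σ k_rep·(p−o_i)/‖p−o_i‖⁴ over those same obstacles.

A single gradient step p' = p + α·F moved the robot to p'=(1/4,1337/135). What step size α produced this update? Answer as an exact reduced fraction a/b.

α = 1/10

F_att = 1/4·(g−p) = 1/4·(10,-8) = (2.5000,-2.0000)
o1: d²=113 > ρ²=34 → inactive
o2: d²=89 > ρ²=34 → inactive
o3: d²=9 ≤ ρ²=34; F_rep = 28·(0,3)/9² = (0.0000,1.0370)
F = F_att + ΣF_rep = (2.5000,-0.9630)
Δp = p'−p = (0.2500,-0.0963); α = Δx/Fx = (1/4) / (5/2) = 1/10
check: Δy/Fy = (-13/135) / (-26/27) = 1/10 ✓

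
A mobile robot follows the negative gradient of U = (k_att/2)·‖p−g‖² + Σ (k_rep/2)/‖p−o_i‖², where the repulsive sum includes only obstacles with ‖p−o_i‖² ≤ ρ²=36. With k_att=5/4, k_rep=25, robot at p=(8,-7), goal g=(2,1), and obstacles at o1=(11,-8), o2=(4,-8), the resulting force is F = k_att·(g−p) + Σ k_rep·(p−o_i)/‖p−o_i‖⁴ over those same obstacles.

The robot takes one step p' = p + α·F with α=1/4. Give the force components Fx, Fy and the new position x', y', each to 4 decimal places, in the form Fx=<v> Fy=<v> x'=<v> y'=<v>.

Fx=-7.9040 Fy=10.3365 x'=6.0240 y'=-4.4159

F_att = 5/4·(g−p) = 5/4·(-6,8) = (-7.5000,10.0000)
o1: d²=10 ≤ ρ²=36; F_rep = 25·(-3,1)/10² = (-0.7500,0.2500)
o2: d²=17 ≤ ρ²=36; F_rep = 25·(4,1)/17² = (0.3460,0.0865)
F = F_att + ΣF_rep = (-7.9040,10.3365)
p' = p + 1/4·F = (6.0240,-4.4159)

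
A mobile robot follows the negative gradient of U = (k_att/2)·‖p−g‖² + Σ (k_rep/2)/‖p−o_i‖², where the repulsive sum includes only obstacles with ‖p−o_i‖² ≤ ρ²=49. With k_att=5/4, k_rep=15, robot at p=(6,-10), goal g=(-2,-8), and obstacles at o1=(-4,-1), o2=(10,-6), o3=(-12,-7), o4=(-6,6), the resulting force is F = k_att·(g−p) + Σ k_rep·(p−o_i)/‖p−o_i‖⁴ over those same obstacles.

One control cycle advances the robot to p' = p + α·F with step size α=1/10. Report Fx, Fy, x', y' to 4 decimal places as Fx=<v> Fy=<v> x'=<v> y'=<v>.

Fx=-10.0586 Fy=2.4414 x'=4.9941 y'=-9.7559

F_att = 5/4·(g−p) = 5/4·(-8,2) = (-10.0000,2.5000)
o1: d²=181 > ρ²=49 → inactive
o2: d²=32 ≤ ρ²=49; F_rep = 15·(-4,-4)/32² = (-0.0586,-0.0586)
o3: d²=333 > ρ²=49 → inactive
o4: d²=400 > ρ²=49 → inactive
F = F_att + ΣF_rep = (-10.0586,2.4414)
p' = p + 1/10·F = (4.9941,-9.7559)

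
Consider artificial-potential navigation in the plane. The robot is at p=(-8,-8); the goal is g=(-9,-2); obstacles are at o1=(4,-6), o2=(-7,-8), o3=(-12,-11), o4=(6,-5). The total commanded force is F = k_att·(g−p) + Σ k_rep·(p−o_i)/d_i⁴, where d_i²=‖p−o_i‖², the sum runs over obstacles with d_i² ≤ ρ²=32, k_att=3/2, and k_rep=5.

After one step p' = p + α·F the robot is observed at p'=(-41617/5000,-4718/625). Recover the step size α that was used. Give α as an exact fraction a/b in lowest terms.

α = 1/20

F_att = 3/2·(g−p) = 3/2·(-1,6) = (-1.5000,9.0000)
o1: d²=148 > ρ²=32 → inactive
o2: d²=1 ≤ ρ²=32; F_rep = 5·(-1,0)/1² = (-5.0000,0.0000)
o3: d²=25 ≤ ρ²=32; F_rep = 5·(4,3)/25² = (0.0320,0.0240)
o4: d²=205 > ρ²=32 → inactive
F = F_att + ΣF_rep = (-6.4680,9.0240)
Δp = p'−p = (-0.3234,0.4512); α = Δx/Fx = (-1617/5000) / (-1617/250) = 1/20
check: Δy/Fy = (282/625) / (1128/125) = 1/20 ✓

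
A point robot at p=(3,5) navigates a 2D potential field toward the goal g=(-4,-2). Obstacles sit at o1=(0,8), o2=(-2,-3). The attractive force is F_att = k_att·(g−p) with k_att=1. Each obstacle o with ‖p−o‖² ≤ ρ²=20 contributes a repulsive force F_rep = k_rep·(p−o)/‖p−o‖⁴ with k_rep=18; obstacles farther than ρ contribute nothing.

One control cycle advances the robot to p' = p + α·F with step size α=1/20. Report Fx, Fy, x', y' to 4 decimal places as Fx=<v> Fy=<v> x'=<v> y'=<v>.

Fx=-6.8333 Fy=-7.1667 x'=2.6583 y'=4.6417

F_att = 1·(g−p) = 1·(-7,-7) = (-7.0000,-7.0000)
o1: d²=18 ≤ ρ²=20; F_rep = 18·(3,-3)/18² = (0.1667,-0.1667)
o2: d²=89 > ρ²=20 → inactive
F = F_att + ΣF_rep = (-6.8333,-7.1667)
p' = p + 1/20·F = (2.6583,4.6417)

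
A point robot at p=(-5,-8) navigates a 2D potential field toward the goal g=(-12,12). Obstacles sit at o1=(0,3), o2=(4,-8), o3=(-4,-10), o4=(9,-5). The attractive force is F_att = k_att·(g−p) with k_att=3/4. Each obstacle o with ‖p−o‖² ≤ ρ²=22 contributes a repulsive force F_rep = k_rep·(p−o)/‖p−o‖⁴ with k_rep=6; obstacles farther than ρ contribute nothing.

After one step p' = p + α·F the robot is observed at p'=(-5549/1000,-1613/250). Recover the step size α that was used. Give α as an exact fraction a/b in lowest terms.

α = 1/10

F_att = 3/4·(g−p) = 3/4·(-7,20) = (-5.2500,15.0000)
o1: d²=146 > ρ²=22 → inactive
o2: d²=81 > ρ²=22 → inactive
o3: d²=5 ≤ ρ²=22; F_rep = 6·(-1,2)/5² = (-0.2400,0.4800)
o4: d²=205 > ρ²=22 → inactive
F = F_att + ΣF_rep = (-5.4900,15.4800)
Δp = p'−p = (-0.5490,1.5480); α = Δx/Fx = (-549/1000) / (-549/100) = 1/10
check: Δy/Fy = (387/250) / (387/25) = 1/10 ✓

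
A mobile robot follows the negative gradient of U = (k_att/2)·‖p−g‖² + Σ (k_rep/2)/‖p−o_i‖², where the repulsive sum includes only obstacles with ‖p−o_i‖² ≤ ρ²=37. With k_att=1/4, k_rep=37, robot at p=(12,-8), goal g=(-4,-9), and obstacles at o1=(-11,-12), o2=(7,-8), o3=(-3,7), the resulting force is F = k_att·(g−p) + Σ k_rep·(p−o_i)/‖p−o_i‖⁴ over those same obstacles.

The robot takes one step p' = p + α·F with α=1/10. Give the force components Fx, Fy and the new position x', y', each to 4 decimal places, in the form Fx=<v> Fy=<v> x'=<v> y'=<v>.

F_att = 1/4·(g−p) = 1/4·(-16,-1) = (-4.0000,-0.2500)
o1: d²=545 > ρ²=37 → inactive
o2: d²=25 ≤ ρ²=37; F_rep = 37·(5,0)/25² = (0.2960,0.0000)
o3: d²=450 > ρ²=37 → inactive
F = F_att + ΣF_rep = (-3.7040,-0.2500)
p' = p + 1/10·F = (11.6296,-8.0250)

Fx=-3.7040 Fy=-0.2500 x'=11.6296 y'=-8.0250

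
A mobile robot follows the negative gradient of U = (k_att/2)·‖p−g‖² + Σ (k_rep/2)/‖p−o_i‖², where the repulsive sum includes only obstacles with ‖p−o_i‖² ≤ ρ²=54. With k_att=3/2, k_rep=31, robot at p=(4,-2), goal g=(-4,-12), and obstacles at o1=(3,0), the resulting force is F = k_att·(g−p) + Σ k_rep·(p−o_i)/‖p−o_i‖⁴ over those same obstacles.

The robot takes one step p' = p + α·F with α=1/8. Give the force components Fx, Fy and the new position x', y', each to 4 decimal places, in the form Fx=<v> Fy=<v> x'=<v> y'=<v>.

F_att = 3/2·(g−p) = 3/2·(-8,-10) = (-12.0000,-15.0000)
o1: d²=5 ≤ ρ²=54; F_rep = 31·(1,-2)/5² = (1.2400,-2.4800)
F = F_att + ΣF_rep = (-10.7600,-17.4800)
p' = p + 1/8·F = (2.6550,-4.1850)

Fx=-10.7600 Fy=-17.4800 x'=2.6550 y'=-4.1850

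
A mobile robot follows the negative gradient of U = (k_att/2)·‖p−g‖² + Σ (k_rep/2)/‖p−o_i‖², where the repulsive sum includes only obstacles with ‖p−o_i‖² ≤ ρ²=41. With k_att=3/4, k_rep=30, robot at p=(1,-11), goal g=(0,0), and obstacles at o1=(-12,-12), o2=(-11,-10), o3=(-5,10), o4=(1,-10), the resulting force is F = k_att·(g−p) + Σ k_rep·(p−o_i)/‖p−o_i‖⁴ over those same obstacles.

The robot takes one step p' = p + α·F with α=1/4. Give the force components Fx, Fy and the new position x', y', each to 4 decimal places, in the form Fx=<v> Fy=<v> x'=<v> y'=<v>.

Fx=-0.7500 Fy=-21.7500 x'=0.8125 y'=-16.4375

F_att = 3/4·(g−p) = 3/4·(-1,11) = (-0.7500,8.2500)
o1: d²=170 > ρ²=41 → inactive
o2: d²=145 > ρ²=41 → inactive
o3: d²=477 > ρ²=41 → inactive
o4: d²=1 ≤ ρ²=41; F_rep = 30·(0,-1)/1² = (0.0000,-30.0000)
F = F_att + ΣF_rep = (-0.7500,-21.7500)
p' = p + 1/4·F = (0.8125,-16.4375)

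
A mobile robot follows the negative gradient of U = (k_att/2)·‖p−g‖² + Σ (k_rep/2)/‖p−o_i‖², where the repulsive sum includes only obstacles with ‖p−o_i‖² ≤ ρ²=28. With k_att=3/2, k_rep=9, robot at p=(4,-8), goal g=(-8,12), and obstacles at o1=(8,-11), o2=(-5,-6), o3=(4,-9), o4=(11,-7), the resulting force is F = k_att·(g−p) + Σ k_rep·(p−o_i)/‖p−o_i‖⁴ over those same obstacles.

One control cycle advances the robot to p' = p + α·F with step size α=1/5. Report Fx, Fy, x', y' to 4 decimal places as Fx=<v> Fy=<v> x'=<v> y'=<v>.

Fx=-18.0576 Fy=39.0432 x'=0.3885 y'=-0.1914

F_att = 3/2·(g−p) = 3/2·(-12,20) = (-18.0000,30.0000)
o1: d²=25 ≤ ρ²=28; F_rep = 9·(-4,3)/25² = (-0.0576,0.0432)
o2: d²=85 > ρ²=28 → inactive
o3: d²=1 ≤ ρ²=28; F_rep = 9·(0,1)/1² = (0.0000,9.0000)
o4: d²=50 > ρ²=28 → inactive
F = F_att + ΣF_rep = (-18.0576,39.0432)
p' = p + 1/5·F = (0.3885,-0.1914)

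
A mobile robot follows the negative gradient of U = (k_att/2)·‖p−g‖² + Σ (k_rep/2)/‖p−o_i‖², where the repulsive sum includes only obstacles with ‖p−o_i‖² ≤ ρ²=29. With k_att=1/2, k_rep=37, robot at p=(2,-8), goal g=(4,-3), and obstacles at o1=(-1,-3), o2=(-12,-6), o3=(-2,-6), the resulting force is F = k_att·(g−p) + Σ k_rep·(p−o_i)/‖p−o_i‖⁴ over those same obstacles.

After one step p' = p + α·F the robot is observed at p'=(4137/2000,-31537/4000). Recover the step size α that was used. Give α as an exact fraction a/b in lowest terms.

F_att = 1/2·(g−p) = 1/2·(2,5) = (1.0000,2.5000)
o1: d²=34 > ρ²=29 → inactive
o2: d²=200 > ρ²=29 → inactive
o3: d²=20 ≤ ρ²=29; F_rep = 37·(4,-2)/20² = (0.3700,-0.1850)
F = F_att + ΣF_rep = (1.3700,2.3150)
Δp = p'−p = (0.0685,0.1158); α = Δx/Fx = (137/2000) / (137/100) = 1/20
check: Δy/Fy = (463/4000) / (463/200) = 1/20 ✓

α = 1/20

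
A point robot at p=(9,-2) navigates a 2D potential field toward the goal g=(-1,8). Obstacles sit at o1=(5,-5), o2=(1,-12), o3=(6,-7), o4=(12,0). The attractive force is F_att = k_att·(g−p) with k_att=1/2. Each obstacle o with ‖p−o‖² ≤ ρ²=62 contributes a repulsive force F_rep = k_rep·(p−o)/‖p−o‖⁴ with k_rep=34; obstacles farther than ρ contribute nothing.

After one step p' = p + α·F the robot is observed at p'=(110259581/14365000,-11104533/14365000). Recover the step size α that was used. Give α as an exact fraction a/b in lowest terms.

F_att = 1/2·(g−p) = 1/2·(-10,10) = (-5.0000,5.0000)
o1: d²=25 ≤ ρ²=62; F_rep = 34·(4,3)/25² = (0.2176,0.1632)
o2: d²=164 > ρ²=62 → inactive
o3: d²=34 ≤ ρ²=62; F_rep = 34·(3,5)/34² = (0.0882,0.1471)
o4: d²=13 ≤ ρ²=62; F_rep = 34·(-3,-2)/13² = (-0.6036,-0.4024)
F = F_att + ΣF_rep = (-5.2977,4.9079)
Δp = p'−p = (-1.3244,1.2270); α = Δx/Fx = (-19025419/14365000) / (-19025419/3591250) = 1/4
check: Δy/Fy = (17625467/14365000) / (17625467/3591250) = 1/4 ✓

α = 1/4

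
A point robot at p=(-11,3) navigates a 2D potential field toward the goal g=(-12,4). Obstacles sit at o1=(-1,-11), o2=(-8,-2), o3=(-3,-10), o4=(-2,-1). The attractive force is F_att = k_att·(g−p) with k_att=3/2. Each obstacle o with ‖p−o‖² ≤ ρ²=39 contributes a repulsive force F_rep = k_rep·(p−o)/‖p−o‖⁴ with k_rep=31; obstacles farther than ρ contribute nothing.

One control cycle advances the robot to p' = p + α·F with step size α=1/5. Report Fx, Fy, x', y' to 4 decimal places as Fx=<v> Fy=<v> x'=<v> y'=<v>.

Fx=-1.5804 Fy=1.6341 x'=-11.3161 y'=3.3268

F_att = 3/2·(g−p) = 3/2·(-1,1) = (-1.5000,1.5000)
o1: d²=296 > ρ²=39 → inactive
o2: d²=34 ≤ ρ²=39; F_rep = 31·(-3,5)/34² = (-0.0804,0.1341)
o3: d²=233 > ρ²=39 → inactive
o4: d²=97 > ρ²=39 → inactive
F = F_att + ΣF_rep = (-1.5804,1.6341)
p' = p + 1/5·F = (-11.3161,3.3268)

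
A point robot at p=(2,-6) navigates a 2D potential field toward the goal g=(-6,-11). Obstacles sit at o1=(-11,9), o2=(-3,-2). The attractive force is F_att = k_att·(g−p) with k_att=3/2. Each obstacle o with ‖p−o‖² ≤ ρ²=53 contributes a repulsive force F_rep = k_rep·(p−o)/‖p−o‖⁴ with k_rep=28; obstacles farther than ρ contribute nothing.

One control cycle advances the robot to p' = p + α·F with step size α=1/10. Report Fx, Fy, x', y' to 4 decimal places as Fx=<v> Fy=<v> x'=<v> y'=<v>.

Fx=-11.9167 Fy=-7.5666 x'=0.8083 y'=-6.7567

F_att = 3/2·(g−p) = 3/2·(-8,-5) = (-12.0000,-7.5000)
o1: d²=394 > ρ²=53 → inactive
o2: d²=41 ≤ ρ²=53; F_rep = 28·(5,-4)/41² = (0.0833,-0.0666)
F = F_att + ΣF_rep = (-11.9167,-7.5666)
p' = p + 1/10·F = (0.8083,-6.7567)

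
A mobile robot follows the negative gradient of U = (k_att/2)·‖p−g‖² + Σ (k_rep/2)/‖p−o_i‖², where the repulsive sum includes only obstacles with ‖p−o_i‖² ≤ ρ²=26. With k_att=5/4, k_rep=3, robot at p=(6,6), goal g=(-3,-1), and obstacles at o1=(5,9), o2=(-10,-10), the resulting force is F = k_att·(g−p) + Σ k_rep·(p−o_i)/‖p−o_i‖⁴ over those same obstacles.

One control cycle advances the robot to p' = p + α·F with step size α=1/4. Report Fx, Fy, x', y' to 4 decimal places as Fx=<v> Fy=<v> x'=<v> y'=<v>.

F_att = 5/4·(g−p) = 5/4·(-9,-7) = (-11.2500,-8.7500)
o1: d²=10 ≤ ρ²=26; F_rep = 3·(1,-3)/10² = (0.0300,-0.0900)
o2: d²=512 > ρ²=26 → inactive
F = F_att + ΣF_rep = (-11.2200,-8.8400)
p' = p + 1/4·F = (3.1950,3.7900)

Fx=-11.2200 Fy=-8.8400 x'=3.1950 y'=3.7900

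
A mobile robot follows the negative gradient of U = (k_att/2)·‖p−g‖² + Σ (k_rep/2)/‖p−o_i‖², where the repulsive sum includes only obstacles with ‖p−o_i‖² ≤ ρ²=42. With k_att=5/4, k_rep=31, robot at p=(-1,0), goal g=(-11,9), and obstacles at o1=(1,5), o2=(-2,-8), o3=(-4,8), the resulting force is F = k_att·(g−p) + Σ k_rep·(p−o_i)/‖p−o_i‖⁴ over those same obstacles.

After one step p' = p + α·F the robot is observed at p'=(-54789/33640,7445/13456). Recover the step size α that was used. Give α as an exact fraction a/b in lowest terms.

α = 1/20

F_att = 5/4·(g−p) = 5/4·(-10,9) = (-12.5000,11.2500)
o1: d²=29 ≤ ρ²=42; F_rep = 31·(-2,-5)/29² = (-0.0737,-0.1843)
o2: d²=65 > ρ²=42 → inactive
o3: d²=73 > ρ²=42 → inactive
F = F_att + ΣF_rep = (-12.5737,11.0657)
Δp = p'−p = (-0.6287,0.5533); α = Δx/Fx = (-21149/33640) / (-21149/1682) = 1/20
check: Δy/Fy = (7445/13456) / (37225/3364) = 1/20 ✓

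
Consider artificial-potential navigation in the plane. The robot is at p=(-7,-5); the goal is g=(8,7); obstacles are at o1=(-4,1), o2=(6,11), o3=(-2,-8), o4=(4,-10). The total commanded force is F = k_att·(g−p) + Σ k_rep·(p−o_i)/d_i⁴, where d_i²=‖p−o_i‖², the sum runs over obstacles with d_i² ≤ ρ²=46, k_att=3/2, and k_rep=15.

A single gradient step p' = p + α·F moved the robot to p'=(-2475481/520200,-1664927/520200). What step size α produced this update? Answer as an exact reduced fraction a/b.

α = 1/10

F_att = 3/2·(g−p) = 3/2·(15,12) = (22.5000,18.0000)
o1: d²=45 ≤ ρ²=46; F_rep = 15·(-3,-6)/45² = (-0.0222,-0.0444)
o2: d²=425 > ρ²=46 → inactive
o3: d²=34 ≤ ρ²=46; F_rep = 15·(-5,3)/34² = (-0.0649,0.0389)
o4: d²=146 > ρ²=46 → inactive
F = F_att + ΣF_rep = (22.4129,17.9945)
Δp = p'−p = (2.2413,1.7994); α = Δx/Fx = (1165919/520200) / (1165919/52020) = 1/10
check: Δy/Fy = (936073/520200) / (936073/52020) = 1/10 ✓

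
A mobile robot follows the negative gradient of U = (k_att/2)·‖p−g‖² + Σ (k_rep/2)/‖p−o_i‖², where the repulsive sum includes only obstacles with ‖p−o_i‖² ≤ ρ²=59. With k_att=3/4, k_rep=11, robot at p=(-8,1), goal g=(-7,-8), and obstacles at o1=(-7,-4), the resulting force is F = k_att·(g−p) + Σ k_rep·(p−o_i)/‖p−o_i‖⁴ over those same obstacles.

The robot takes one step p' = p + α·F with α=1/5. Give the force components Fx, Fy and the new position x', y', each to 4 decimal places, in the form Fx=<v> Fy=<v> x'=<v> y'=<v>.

Fx=0.7337 Fy=-6.6686 x'=-7.8533 y'=-0.3337

F_att = 3/4·(g−p) = 3/4·(1,-9) = (0.7500,-6.7500)
o1: d²=26 ≤ ρ²=59; F_rep = 11·(-1,5)/26² = (-0.0163,0.0814)
F = F_att + ΣF_rep = (0.7337,-6.6686)
p' = p + 1/5·F = (-7.8533,-0.3337)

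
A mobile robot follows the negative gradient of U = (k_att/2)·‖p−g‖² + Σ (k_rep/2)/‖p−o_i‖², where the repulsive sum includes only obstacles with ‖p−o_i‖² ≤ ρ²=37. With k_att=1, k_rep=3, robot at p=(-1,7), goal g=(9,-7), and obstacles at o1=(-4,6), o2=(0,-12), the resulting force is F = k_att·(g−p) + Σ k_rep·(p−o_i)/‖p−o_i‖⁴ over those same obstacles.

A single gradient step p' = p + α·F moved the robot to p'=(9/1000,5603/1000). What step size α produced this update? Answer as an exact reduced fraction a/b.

α = 1/10

F_att = 1·(g−p) = 1·(10,-14) = (10.0000,-14.0000)
o1: d²=10 ≤ ρ²=37; F_rep = 3·(3,1)/10² = (0.0900,0.0300)
o2: d²=362 > ρ²=37 → inactive
F = F_att + ΣF_rep = (10.0900,-13.9700)
Δp = p'−p = (1.0090,-1.3970); α = Δx/Fx = (1009/1000) / (1009/100) = 1/10
check: Δy/Fy = (-1397/1000) / (-1397/100) = 1/10 ✓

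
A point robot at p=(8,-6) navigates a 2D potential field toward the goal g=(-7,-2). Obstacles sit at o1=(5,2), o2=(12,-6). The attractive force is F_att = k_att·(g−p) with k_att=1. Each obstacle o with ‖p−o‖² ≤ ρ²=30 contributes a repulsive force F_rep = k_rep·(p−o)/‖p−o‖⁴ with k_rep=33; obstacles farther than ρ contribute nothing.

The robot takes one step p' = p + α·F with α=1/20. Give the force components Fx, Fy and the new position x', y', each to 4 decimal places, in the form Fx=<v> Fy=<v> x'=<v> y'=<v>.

Fx=-15.5156 Fy=4.0000 x'=7.2242 y'=-5.8000

F_att = 1·(g−p) = 1·(-15,4) = (-15.0000,4.0000)
o1: d²=73 > ρ²=30 → inactive
o2: d²=16 ≤ ρ²=30; F_rep = 33·(-4,0)/16² = (-0.5156,0.0000)
F = F_att + ΣF_rep = (-15.5156,4.0000)
p' = p + 1/20·F = (7.2242,-5.8000)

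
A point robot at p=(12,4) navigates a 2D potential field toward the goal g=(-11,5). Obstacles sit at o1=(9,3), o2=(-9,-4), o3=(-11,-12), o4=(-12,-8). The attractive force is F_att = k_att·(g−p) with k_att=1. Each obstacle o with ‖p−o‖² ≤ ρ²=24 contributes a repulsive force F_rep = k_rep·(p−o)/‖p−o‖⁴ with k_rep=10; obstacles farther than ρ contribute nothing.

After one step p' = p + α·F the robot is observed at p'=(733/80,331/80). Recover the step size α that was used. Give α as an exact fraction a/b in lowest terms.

α = 1/8

F_att = 1·(g−p) = 1·(-23,1) = (-23.0000,1.0000)
o1: d²=10 ≤ ρ²=24; F_rep = 10·(3,1)/10² = (0.3000,0.1000)
o2: d²=505 > ρ²=24 → inactive
o3: d²=785 > ρ²=24 → inactive
o4: d²=720 > ρ²=24 → inactive
F = F_att + ΣF_rep = (-22.7000,1.1000)
Δp = p'−p = (-2.8375,0.1375); α = Δx/Fx = (-227/80) / (-227/10) = 1/8
check: Δy/Fy = (11/80) / (11/10) = 1/8 ✓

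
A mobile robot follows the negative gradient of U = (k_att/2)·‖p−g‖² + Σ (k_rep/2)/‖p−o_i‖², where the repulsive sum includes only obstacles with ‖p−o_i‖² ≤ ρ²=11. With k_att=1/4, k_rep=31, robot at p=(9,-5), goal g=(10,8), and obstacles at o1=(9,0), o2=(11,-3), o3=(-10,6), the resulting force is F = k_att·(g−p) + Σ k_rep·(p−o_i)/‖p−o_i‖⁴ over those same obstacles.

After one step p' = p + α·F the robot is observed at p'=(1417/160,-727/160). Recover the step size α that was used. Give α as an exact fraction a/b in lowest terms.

F_att = 1/4·(g−p) = 1/4·(1,13) = (0.2500,3.2500)
o1: d²=25 > ρ²=11 → inactive
o2: d²=8 ≤ ρ²=11; F_rep = 31·(-2,-2)/8² = (-0.9688,-0.9688)
o3: d²=482 > ρ²=11 → inactive
F = F_att + ΣF_rep = (-0.7188,2.2812)
Δp = p'−p = (-0.1437,0.4562); α = Δx/Fx = (-23/160) / (-23/32) = 1/5
check: Δy/Fy = (73/160) / (73/32) = 1/5 ✓

α = 1/5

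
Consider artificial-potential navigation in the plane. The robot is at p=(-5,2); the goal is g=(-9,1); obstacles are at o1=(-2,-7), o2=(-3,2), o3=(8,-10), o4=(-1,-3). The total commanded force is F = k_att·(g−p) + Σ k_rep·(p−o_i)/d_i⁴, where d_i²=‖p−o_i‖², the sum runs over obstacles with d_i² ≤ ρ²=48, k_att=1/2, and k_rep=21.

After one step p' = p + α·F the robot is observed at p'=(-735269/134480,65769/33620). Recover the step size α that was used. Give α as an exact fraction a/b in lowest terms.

α = 1/10

F_att = 1/2·(g−p) = 1/2·(-4,-1) = (-2.0000,-0.5000)
o1: d²=90 > ρ²=48 → inactive
o2: d²=4 ≤ ρ²=48; F_rep = 21·(-2,0)/4² = (-2.6250,0.0000)
o3: d²=313 > ρ²=48 → inactive
o4: d²=41 ≤ ρ²=48; F_rep = 21·(-4,5)/41² = (-0.0500,0.0625)
F = F_att + ΣF_rep = (-4.6750,-0.4375)
Δp = p'−p = (-0.4675,-0.0438); α = Δx/Fx = (-62869/134480) / (-62869/13448) = 1/10
check: Δy/Fy = (-1471/33620) / (-1471/3362) = 1/10 ✓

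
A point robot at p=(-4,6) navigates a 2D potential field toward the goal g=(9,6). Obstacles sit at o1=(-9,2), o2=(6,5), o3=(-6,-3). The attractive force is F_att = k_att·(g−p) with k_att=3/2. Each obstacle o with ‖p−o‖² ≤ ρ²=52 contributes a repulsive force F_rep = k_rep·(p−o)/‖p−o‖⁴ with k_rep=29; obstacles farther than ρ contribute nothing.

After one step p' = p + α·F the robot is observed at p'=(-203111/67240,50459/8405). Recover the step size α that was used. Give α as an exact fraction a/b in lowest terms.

α = 1/20

F_att = 3/2·(g−p) = 3/2·(13,0) = (19.5000,0.0000)
o1: d²=41 ≤ ρ²=52; F_rep = 29·(5,4)/41² = (0.0863,0.0690)
o2: d²=101 > ρ²=52 → inactive
o3: d²=85 > ρ²=52 → inactive
F = F_att + ΣF_rep = (19.5863,0.0690)
Δp = p'−p = (0.9793,0.0035); α = Δx/Fx = (65849/67240) / (65849/3362) = 1/20
check: Δy/Fy = (29/8405) / (116/1681) = 1/20 ✓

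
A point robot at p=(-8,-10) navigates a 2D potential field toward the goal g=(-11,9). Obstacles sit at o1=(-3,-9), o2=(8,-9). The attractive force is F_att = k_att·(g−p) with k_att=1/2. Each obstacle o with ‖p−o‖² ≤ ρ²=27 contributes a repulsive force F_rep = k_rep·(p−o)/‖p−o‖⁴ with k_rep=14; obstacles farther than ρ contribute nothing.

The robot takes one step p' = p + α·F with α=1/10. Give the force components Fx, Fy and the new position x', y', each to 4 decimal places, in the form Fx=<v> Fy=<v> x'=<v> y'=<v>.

F_att = 1/2·(g−p) = 1/2·(-3,19) = (-1.5000,9.5000)
o1: d²=26 ≤ ρ²=27; F_rep = 14·(-5,-1)/26² = (-0.1036,-0.0207)
o2: d²=257 > ρ²=27 → inactive
F = F_att + ΣF_rep = (-1.6036,9.4793)
p' = p + 1/10·F = (-8.1604,-9.0521)

Fx=-1.6036 Fy=9.4793 x'=-8.1604 y'=-9.0521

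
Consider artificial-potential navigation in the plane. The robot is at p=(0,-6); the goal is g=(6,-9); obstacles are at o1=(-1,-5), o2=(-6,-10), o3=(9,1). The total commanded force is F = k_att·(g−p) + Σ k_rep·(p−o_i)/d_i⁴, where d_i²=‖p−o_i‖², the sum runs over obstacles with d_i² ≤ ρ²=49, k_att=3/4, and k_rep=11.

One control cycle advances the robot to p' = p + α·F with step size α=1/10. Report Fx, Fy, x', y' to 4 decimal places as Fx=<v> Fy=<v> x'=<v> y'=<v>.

F_att = 3/4·(g−p) = 3/4·(6,-3) = (4.5000,-2.2500)
o1: d²=2 ≤ ρ²=49; F_rep = 11·(1,-1)/2² = (2.7500,-2.7500)
o2: d²=52 > ρ²=49 → inactive
o3: d²=130 > ρ²=49 → inactive
F = F_att + ΣF_rep = (7.2500,-5.0000)
p' = p + 1/10·F = (0.7250,-6.5000)

Fx=7.2500 Fy=-5.0000 x'=0.7250 y'=-6.5000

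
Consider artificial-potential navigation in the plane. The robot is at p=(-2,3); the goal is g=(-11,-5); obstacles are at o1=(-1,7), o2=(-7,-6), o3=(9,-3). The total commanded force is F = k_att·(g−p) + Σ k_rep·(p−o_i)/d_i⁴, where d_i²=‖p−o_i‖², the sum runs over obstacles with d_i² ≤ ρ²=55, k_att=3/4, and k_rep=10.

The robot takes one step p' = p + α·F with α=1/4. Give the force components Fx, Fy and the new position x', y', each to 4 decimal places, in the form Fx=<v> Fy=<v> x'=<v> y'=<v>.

Fx=-6.7846 Fy=-6.1384 x'=-3.6962 y'=1.4654

F_att = 3/4·(g−p) = 3/4·(-9,-8) = (-6.7500,-6.0000)
o1: d²=17 ≤ ρ²=55; F_rep = 10·(-1,-4)/17² = (-0.0346,-0.1384)
o2: d²=106 > ρ²=55 → inactive
o3: d²=157 > ρ²=55 → inactive
F = F_att + ΣF_rep = (-6.7846,-6.1384)
p' = p + 1/4·F = (-3.6962,1.4654)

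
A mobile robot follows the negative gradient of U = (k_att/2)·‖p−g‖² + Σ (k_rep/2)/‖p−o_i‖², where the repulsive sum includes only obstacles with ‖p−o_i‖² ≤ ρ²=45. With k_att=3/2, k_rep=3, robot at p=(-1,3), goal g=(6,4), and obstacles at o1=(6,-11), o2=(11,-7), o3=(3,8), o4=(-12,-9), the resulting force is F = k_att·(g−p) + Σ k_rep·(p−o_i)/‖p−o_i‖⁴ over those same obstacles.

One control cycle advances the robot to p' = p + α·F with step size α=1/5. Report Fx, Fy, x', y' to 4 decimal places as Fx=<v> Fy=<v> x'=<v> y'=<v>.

Fx=10.4929 Fy=1.4911 x'=1.0986 y'=3.2982

F_att = 3/2·(g−p) = 3/2·(7,1) = (10.5000,1.5000)
o1: d²=245 > ρ²=45 → inactive
o2: d²=244 > ρ²=45 → inactive
o3: d²=41 ≤ ρ²=45; F_rep = 3·(-4,-5)/41² = (-0.0071,-0.0089)
o4: d²=265 > ρ²=45 → inactive
F = F_att + ΣF_rep = (10.4929,1.4911)
p' = p + 1/5·F = (1.0986,3.2982)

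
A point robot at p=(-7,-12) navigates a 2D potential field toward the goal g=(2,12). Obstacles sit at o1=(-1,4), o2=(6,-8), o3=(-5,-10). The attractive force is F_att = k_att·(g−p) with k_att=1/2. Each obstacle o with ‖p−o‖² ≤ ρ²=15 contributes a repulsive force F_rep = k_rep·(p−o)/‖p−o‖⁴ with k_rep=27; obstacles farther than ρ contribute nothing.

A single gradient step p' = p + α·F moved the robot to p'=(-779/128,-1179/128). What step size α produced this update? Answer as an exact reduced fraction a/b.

α = 1/4

F_att = 1/2·(g−p) = 1/2·(9,24) = (4.5000,12.0000)
o1: d²=292 > ρ²=15 → inactive
o2: d²=185 > ρ²=15 → inactive
o3: d²=8 ≤ ρ²=15; F_rep = 27·(-2,-2)/8² = (-0.8438,-0.8438)
F = F_att + ΣF_rep = (3.6562,11.1562)
Δp = p'−p = (0.9141,2.7891); α = Δx/Fx = (117/128) / (117/32) = 1/4
check: Δy/Fy = (357/128) / (357/32) = 1/4 ✓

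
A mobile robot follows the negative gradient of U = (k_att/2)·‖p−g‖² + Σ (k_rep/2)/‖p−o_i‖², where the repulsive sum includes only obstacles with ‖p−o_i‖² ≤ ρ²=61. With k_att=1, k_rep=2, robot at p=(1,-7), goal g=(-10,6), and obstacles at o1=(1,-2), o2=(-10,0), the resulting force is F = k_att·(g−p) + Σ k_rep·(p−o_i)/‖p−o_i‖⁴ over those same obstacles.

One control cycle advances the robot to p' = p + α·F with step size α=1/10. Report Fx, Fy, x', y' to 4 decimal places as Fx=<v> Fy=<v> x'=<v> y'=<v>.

Fx=-11.0000 Fy=12.9840 x'=-0.1000 y'=-5.7016

F_att = 1·(g−p) = 1·(-11,13) = (-11.0000,13.0000)
o1: d²=25 ≤ ρ²=61; F_rep = 2·(0,-5)/25² = (0.0000,-0.0160)
o2: d²=170 > ρ²=61 → inactive
F = F_att + ΣF_rep = (-11.0000,12.9840)
p' = p + 1/10·F = (-0.1000,-5.7016)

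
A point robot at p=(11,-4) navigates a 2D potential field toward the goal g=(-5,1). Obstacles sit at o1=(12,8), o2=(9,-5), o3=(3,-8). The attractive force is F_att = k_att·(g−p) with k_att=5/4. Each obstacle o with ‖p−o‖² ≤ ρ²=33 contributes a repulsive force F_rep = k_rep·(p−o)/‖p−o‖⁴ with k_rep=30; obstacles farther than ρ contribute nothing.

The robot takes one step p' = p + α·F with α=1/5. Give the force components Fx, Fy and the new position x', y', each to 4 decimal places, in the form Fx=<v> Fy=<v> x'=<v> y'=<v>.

Fx=-17.6000 Fy=7.4500 x'=7.4800 y'=-2.5100

F_att = 5/4·(g−p) = 5/4·(-16,5) = (-20.0000,6.2500)
o1: d²=145 > ρ²=33 → inactive
o2: d²=5 ≤ ρ²=33; F_rep = 30·(2,1)/5² = (2.4000,1.2000)
o3: d²=80 > ρ²=33 → inactive
F = F_att + ΣF_rep = (-17.6000,7.4500)
p' = p + 1/5·F = (7.4800,-2.5100)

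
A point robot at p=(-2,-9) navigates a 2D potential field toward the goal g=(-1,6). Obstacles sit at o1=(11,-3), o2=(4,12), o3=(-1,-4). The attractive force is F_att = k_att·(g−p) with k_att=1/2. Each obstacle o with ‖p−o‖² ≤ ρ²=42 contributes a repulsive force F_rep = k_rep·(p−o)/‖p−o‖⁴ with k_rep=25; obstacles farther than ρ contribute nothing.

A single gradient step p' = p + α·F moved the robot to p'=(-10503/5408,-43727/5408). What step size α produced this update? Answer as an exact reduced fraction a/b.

F_att = 1/2·(g−p) = 1/2·(1,15) = (0.5000,7.5000)
o1: d²=205 > ρ²=42 → inactive
o2: d²=477 > ρ²=42 → inactive
o3: d²=26 ≤ ρ²=42; F_rep = 25·(-1,-5)/26² = (-0.0370,-0.1849)
F = F_att + ΣF_rep = (0.4630,7.3151)
Δp = p'−p = (0.0579,0.9144); α = Δx/Fx = (313/5408) / (313/676) = 1/8
check: Δy/Fy = (4945/5408) / (4945/676) = 1/8 ✓

α = 1/8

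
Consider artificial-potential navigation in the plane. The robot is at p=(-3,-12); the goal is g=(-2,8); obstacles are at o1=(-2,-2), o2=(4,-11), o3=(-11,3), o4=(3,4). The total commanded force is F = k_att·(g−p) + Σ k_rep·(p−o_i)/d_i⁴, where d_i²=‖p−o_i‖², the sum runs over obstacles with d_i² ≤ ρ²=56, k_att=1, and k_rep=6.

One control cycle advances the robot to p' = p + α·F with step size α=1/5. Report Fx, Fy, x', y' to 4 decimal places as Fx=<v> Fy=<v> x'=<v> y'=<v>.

Fx=0.9832 Fy=19.9976 x'=-2.8034 y'=-8.0005

F_att = 1·(g−p) = 1·(1,20) = (1.0000,20.0000)
o1: d²=101 > ρ²=56 → inactive
o2: d²=50 ≤ ρ²=56; F_rep = 6·(-7,-1)/50² = (-0.0168,-0.0024)
o3: d²=289 > ρ²=56 → inactive
o4: d²=292 > ρ²=56 → inactive
F = F_att + ΣF_rep = (0.9832,19.9976)
p' = p + 1/5·F = (-2.8034,-8.0005)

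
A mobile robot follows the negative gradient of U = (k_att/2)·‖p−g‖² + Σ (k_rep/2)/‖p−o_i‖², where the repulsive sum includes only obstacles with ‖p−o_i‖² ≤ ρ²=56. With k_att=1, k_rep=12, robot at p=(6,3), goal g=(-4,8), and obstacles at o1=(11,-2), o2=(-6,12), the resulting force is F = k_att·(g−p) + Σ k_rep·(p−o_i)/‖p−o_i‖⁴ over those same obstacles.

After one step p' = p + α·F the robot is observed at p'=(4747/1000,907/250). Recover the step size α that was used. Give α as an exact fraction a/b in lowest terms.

α = 1/8

F_att = 1·(g−p) = 1·(-10,5) = (-10.0000,5.0000)
o1: d²=50 ≤ ρ²=56; F_rep = 12·(-5,5)/50² = (-0.0240,0.0240)
o2: d²=225 > ρ²=56 → inactive
F = F_att + ΣF_rep = (-10.0240,5.0240)
Δp = p'−p = (-1.2530,0.6280); α = Δx/Fx = (-1253/1000) / (-1253/125) = 1/8
check: Δy/Fy = (157/250) / (628/125) = 1/8 ✓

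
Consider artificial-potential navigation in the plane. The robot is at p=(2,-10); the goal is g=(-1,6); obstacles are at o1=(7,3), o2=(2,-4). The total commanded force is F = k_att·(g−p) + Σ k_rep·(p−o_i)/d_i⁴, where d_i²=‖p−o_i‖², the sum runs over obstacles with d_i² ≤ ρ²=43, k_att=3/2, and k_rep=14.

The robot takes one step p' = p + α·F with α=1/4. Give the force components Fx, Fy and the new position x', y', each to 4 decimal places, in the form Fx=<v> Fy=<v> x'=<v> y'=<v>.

Fx=-4.5000 Fy=23.9352 x'=0.8750 y'=-4.0162

F_att = 3/2·(g−p) = 3/2·(-3,16) = (-4.5000,24.0000)
o1: d²=194 > ρ²=43 → inactive
o2: d²=36 ≤ ρ²=43; F_rep = 14·(0,-6)/36² = (0.0000,-0.0648)
F = F_att + ΣF_rep = (-4.5000,23.9352)
p' = p + 1/4·F = (0.8750,-4.0162)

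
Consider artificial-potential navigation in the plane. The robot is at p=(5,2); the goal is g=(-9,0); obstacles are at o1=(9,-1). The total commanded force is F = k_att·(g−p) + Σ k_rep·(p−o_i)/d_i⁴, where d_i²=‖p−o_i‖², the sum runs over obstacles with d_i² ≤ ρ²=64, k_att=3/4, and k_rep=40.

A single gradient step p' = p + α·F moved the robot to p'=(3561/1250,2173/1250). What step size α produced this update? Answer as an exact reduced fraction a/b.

F_att = 3/4·(g−p) = 3/4·(-14,-2) = (-10.5000,-1.5000)
o1: d²=25 ≤ ρ²=64; F_rep = 40·(-4,3)/25² = (-0.2560,0.1920)
F = F_att + ΣF_rep = (-10.7560,-1.3080)
Δp = p'−p = (-2.1512,-0.2616); α = Δx/Fx = (-2689/1250) / (-2689/250) = 1/5
check: Δy/Fy = (-327/1250) / (-327/250) = 1/5 ✓

α = 1/5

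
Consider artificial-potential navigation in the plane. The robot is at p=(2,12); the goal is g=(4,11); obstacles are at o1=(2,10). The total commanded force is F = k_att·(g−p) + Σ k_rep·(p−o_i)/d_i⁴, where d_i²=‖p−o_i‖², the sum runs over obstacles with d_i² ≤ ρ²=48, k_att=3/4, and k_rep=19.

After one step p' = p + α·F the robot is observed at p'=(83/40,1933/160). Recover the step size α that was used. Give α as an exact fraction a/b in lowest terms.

α = 1/20

F_att = 3/4·(g−p) = 3/4·(2,-1) = (1.5000,-0.7500)
o1: d²=4 ≤ ρ²=48; F_rep = 19·(0,2)/4² = (0.0000,2.3750)
F = F_att + ΣF_rep = (1.5000,1.6250)
Δp = p'−p = (0.0750,0.0813); α = Δx/Fx = (3/40) / (3/2) = 1/20
check: Δy/Fy = (13/160) / (13/8) = 1/20 ✓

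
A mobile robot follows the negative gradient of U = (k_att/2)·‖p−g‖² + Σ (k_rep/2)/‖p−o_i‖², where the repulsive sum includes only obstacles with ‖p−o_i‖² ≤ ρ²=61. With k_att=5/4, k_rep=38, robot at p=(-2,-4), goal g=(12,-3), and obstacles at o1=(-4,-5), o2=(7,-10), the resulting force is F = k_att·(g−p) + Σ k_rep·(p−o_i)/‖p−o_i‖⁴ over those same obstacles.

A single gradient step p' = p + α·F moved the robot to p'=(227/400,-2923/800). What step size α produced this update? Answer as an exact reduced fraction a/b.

F_att = 5/4·(g−p) = 5/4·(14,1) = (17.5000,1.2500)
o1: d²=5 ≤ ρ²=61; F_rep = 38·(2,1)/5² = (3.0400,1.5200)
o2: d²=117 > ρ²=61 → inactive
F = F_att + ΣF_rep = (20.5400,2.7700)
Δp = p'−p = (2.5675,0.3463); α = Δx/Fx = (1027/400) / (1027/50) = 1/8
check: Δy/Fy = (277/800) / (277/100) = 1/8 ✓

α = 1/8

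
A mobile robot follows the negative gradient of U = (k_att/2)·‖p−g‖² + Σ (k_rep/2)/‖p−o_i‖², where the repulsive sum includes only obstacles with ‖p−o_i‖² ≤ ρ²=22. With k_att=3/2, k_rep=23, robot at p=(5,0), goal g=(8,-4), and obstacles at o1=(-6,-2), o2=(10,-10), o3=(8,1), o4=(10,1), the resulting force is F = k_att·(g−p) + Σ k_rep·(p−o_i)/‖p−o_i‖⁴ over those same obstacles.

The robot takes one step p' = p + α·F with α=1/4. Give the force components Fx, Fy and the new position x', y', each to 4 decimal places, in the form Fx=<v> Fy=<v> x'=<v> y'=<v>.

F_att = 3/2·(g−p) = 3/2·(3,-4) = (4.5000,-6.0000)
o1: d²=125 > ρ²=22 → inactive
o2: d²=125 > ρ²=22 → inactive
o3: d²=10 ≤ ρ²=22; F_rep = 23·(-3,-1)/10² = (-0.6900,-0.2300)
o4: d²=26 > ρ²=22 → inactive
F = F_att + ΣF_rep = (3.8100,-6.2300)
p' = p + 1/4·F = (5.9525,-1.5575)

Fx=3.8100 Fy=-6.2300 x'=5.9525 y'=-1.5575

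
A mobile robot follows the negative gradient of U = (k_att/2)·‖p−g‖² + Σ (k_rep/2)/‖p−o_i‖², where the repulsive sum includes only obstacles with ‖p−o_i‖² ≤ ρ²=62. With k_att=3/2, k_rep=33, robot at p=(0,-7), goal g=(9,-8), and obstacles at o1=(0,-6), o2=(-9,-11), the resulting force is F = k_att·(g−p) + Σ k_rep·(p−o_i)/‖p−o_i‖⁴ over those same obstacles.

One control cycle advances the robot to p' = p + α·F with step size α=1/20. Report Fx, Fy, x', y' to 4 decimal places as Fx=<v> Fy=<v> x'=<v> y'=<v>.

Fx=13.5000 Fy=-34.5000 x'=0.6750 y'=-8.7250

F_att = 3/2·(g−p) = 3/2·(9,-1) = (13.5000,-1.5000)
o1: d²=1 ≤ ρ²=62; F_rep = 33·(0,-1)/1² = (0.0000,-33.0000)
o2: d²=97 > ρ²=62 → inactive
F = F_att + ΣF_rep = (13.5000,-34.5000)
p' = p + 1/20·F = (0.6750,-8.7250)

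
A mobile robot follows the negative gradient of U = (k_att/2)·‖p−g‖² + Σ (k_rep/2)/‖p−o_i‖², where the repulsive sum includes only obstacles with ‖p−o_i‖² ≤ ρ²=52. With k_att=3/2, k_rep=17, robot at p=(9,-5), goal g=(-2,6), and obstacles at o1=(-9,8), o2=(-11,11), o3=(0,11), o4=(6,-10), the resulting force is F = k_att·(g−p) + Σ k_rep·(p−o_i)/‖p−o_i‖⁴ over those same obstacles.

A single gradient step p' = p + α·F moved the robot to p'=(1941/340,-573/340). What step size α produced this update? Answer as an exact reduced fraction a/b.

α = 1/5

F_att = 3/2·(g−p) = 3/2·(-11,11) = (-16.5000,16.5000)
o1: d²=493 > ρ²=52 → inactive
o2: d²=656 > ρ²=52 → inactive
o3: d²=337 > ρ²=52 → inactive
o4: d²=34 ≤ ρ²=52; F_rep = 17·(3,5)/34² = (0.0441,0.0735)
F = F_att + ΣF_rep = (-16.4559,16.5735)
Δp = p'−p = (-3.2912,3.3147); α = Δx/Fx = (-1119/340) / (-1119/68) = 1/5
check: Δy/Fy = (1127/340) / (1127/68) = 1/5 ✓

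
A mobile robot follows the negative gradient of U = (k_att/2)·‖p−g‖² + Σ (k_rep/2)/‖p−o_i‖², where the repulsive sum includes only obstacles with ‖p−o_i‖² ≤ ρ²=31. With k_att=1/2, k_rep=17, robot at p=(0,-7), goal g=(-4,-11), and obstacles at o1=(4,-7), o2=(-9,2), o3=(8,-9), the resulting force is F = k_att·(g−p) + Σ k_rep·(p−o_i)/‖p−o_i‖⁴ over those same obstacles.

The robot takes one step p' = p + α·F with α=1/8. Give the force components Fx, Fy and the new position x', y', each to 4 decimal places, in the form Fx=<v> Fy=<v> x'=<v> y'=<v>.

Fx=-2.2656 Fy=-2.0000 x'=-0.2832 y'=-7.2500

F_att = 1/2·(g−p) = 1/2·(-4,-4) = (-2.0000,-2.0000)
o1: d²=16 ≤ ρ²=31; F_rep = 17·(-4,0)/16² = (-0.2656,0.0000)
o2: d²=162 > ρ²=31 → inactive
o3: d²=68 > ρ²=31 → inactive
F = F_att + ΣF_rep = (-2.2656,-2.0000)
p' = p + 1/8·F = (-0.2832,-7.2500)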